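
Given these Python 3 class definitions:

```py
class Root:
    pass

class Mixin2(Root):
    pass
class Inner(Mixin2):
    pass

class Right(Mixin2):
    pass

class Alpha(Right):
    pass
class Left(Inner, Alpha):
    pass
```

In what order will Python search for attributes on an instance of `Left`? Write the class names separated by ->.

Left -> Inner -> Alpha -> Right -> Mixin2 -> Root -> object

L[Left] = Left + merge(L[Inner], L[Alpha], [Inner Alpha])
  take Inner:  [Inner Mixin2 Root object] + [Alpha Right Mixin2 Root object] + [Inner Alpha]
  take Alpha:  [Mixin2 Root object] + [Alpha Right Mixin2 Root object] + [Alpha]
  take Right:  [Mixin2 Root object] + [Right Mixin2 Root object]
  take Mixin2:  [Mixin2 Root object] + [Mixin2 Root object]
  take Root:  [Root object] + [Root object]
  take object:  [object] + [object]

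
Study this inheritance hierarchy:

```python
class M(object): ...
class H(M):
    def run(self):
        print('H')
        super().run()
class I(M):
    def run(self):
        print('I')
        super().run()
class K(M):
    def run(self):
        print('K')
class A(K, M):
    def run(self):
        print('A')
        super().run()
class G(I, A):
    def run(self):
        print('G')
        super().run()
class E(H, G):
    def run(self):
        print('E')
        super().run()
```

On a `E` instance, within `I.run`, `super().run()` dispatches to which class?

A

L[E] = E + merge(L[H], L[G], [H G])
  take H:  [H M object] + [G I A K M object] + [H G]
  take G:  [M object] + [G I A K M object] + [G]
  take I:  [M object] + [I A K M object]
  take A:  [M object] + [A K M object]
  take K:  [M object] + [K M object]
  take M:  [M object] + [M object]
  take object:  [object] + [object]
MRO: E H G I A K M object
super() in I.run on a E instance goes to the class after I in E's MRO: A.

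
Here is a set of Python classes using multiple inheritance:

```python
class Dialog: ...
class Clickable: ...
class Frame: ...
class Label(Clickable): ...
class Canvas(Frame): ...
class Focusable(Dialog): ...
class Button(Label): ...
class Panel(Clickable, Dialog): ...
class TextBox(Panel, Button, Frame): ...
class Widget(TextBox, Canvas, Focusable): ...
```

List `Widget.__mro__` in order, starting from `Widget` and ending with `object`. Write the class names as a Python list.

L[Widget] = Widget + merge(L[TextBox], L[Canvas], L[Focusable], [TextBox Canvas Focusable])
  take TextBox:  [TextBox Panel Button Label Clickable Dialog Frame object] + [Canvas Frame object] + [Focusable Dialog object] + [TextBox Canvas Focusable]
  take Panel:  [Panel Button Label Clickable Dialog Frame object] + [Canvas Frame object] + [Focusable Dialog object] + [Canvas Focusable]
  take Button:  [Button Label Clickable Dialog Frame object] + [Canvas Frame object] + [Focusable Dialog object] + [Canvas Focusable]
  take Label:  [Label Clickable Dialog Frame object] + [Canvas Frame object] + [Focusable Dialog object] + [Canvas Focusable]
  take Clickable:  [Clickable Dialog Frame object] + [Canvas Frame object] + [Focusable Dialog object] + [Canvas Focusable]
  take Canvas:  [Dialog Frame object] + [Canvas Frame object] + [Focusable Dialog object] + [Canvas Focusable]
  take Focusable:  [Dialog Frame object] + [Frame object] + [Focusable Dialog object] + [Focusable]
  take Dialog:  [Dialog Frame object] + [Frame object] + [Dialog object]
  take Frame:  [Frame object] + [Frame object] + [object]
  take object:  [object] + [object] + [object]

[Widget, TextBox, Panel, Button, Label, Clickable, Canvas, Focusable, Dialog, Frame, object]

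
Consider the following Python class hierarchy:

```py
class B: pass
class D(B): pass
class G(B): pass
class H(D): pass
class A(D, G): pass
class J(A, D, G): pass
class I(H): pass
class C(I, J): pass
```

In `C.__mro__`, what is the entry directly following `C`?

L[C] = C + merge(L[I], L[J], [I J])
  take I:  [I H D B object] + [J A D G B object] + [I J]
  take H:  [H D B object] + [J A D G B object] + [J]
  take J:  [D B object] + [J A D G B object] + [J]
  take A:  [D B object] + [A D G B object]
  take D:  [D B object] + [D G B object]
  take G:  [B object] + [G B object]
  take B:  [B object] + [B object]
  take object:  [object] + [object]
MRO: C I H J A D G B object
C is at position 0; next is I.

I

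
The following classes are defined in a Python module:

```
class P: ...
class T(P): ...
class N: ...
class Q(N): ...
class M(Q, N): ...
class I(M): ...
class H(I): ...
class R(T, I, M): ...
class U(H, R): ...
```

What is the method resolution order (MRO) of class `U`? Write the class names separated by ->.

L[U] = U + merge(L[H], L[R], [H R])
  take H:  [H I M Q N object] + [R T P I M Q N object] + [H R]
  take R:  [I M Q N object] + [R T P I M Q N object] + [R]
  take T:  [I M Q N object] + [T P I M Q N object]
  take P:  [I M Q N object] + [P I M Q N object]
  take I:  [I M Q N object] + [I M Q N object]
  take M:  [M Q N object] + [M Q N object]
  take Q:  [Q N object] + [Q N object]
  take N:  [N object] + [N object]
  take object:  [object] + [object]

U -> H -> R -> T -> P -> I -> M -> Q -> N -> object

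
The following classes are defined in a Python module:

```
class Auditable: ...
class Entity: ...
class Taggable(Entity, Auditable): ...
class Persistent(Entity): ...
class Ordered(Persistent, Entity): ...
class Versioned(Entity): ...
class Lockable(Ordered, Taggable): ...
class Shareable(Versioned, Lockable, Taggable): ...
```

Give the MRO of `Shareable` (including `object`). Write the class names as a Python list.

L[Shareable] = Shareable + merge(L[Versioned], L[Lockable], L[Taggable], [Versioned Lockable Taggable])
  take Versioned:  [Versioned Entity object] + [Lockable Ordered Persistent Taggable Entity Auditable object] + [Taggable Entity Auditable object] + [Versioned Lockable Taggable]
  take Lockable:  [Entity object] + [Lockable Ordered Persistent Taggable Entity Auditable object] + [Taggable Entity Auditable object] + [Lockable Taggable]
  take Ordered:  [Entity object] + [Ordered Persistent Taggable Entity Auditable object] + [Taggable Entity Auditable object] + [Taggable]
  take Persistent:  [Entity object] + [Persistent Taggable Entity Auditable object] + [Taggable Entity Auditable object] + [Taggable]
  take Taggable:  [Entity object] + [Taggable Entity Auditable object] + [Taggable Entity Auditable object] + [Taggable]
  take Entity:  [Entity object] + [Entity Auditable object] + [Entity Auditable object]
  take Auditable:  [object] + [Auditable object] + [Auditable object]
  take object:  [object] + [object] + [object]

[Shareable, Versioned, Lockable, Ordered, Persistent, Taggable, Entity, Auditable, object]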